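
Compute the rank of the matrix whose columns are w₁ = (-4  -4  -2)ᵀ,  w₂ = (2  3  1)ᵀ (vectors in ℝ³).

2

Apply Gaussian elimination to the matrix whose rows are w₁, w₂.
Exactly 2 pivots survive; hence the rank is 2.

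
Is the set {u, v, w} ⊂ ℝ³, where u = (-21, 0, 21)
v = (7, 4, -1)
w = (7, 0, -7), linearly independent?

The matrix [u|v|w] has determinant 0.
A zero determinant means the columns are linearly dependent.

linearly dependent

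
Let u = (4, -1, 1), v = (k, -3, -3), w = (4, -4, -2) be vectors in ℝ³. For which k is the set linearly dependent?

k = 0

The set is linearly dependent precisely when det[u; v; w] = 0.
The determinant works out to -6*k.
Solving -6*k = 0 yields k = 0.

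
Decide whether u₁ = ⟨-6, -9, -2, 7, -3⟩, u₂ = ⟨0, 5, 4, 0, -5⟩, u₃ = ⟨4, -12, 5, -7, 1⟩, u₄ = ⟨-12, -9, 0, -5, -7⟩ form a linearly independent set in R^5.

Place the vectors as rows of a 4×5 matrix and reduce to echelon form.
The reduction yields 4 nonzero rows, so the rank is 4.
Since rank = 4 (the number of vectors), the set is linearly independent.

linearly independent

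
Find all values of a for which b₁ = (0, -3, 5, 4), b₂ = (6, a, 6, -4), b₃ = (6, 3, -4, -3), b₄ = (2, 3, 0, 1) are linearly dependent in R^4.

a = -30

The vectors are dependent exactly when the determinant of the matrix with rows b₁, b₂, b₃, b₄ vanishes.
Expanding, det = -28*a - 840.
Setting this to zero gives a = -30.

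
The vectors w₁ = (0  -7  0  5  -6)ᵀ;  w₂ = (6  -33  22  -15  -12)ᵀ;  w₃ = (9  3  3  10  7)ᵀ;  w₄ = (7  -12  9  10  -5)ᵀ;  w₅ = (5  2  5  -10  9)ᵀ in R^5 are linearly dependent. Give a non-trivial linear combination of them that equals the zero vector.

w₁ - w₂ - 2w₃ + 2w₄ + 2w₅ = 0

Row-reduce the matrix with w₁, w₂, w₃, w₄, w₅ as columns; the null space gives the coefficients.
The free variable yields coefficients (1, -1, -2, 2, 2) (any nonzero multiple also works).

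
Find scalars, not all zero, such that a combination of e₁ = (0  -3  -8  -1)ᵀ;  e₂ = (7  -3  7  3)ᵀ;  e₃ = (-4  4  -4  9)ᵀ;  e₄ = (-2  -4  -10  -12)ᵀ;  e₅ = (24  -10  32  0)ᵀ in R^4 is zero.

Row-reduce the matrix with e₁, e₂, e₃, e₄, e₅ as columns; the null space gives the coefficients.
The free variable yields coefficients (0, 2, -2, -1, -1) (any nonzero multiple also works).

2e₂ - 2e₃ - e₄ - e₅ = 0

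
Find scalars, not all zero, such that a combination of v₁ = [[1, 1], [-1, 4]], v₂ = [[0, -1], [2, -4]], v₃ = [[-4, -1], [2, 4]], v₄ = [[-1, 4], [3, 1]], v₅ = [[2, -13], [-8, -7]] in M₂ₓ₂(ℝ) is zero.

v₁ + 3v₄ + v₅ = 0

Pass to coordinate vectors relative to the basis {E₁₁, E₁₂, E₂₁, E₂₂}.
Solve the homogeneous system with v₁, v₂, v₃, v₄, v₅ as columns by row-reducing the coefficient matrix.
A generator of the null space is (1, 0, 0, 3, 1).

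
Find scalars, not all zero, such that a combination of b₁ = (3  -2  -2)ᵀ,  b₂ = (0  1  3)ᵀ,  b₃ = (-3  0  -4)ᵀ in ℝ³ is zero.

b₁ + 2b₂ + b₃ = 0

Solve the homogeneous system with b₁, b₂, b₃ as columns by row-reducing the coefficient matrix.
A generator of the null space is (1, 2, 1).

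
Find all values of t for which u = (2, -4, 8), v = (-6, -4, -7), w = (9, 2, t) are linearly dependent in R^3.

Dependence holds iff the 3×3 matrix [u v w] is singular.
The determinant works out to 472 - 32*t.
Solving 472 - 32*t = 0 yields t = 59/4.

t = 59/4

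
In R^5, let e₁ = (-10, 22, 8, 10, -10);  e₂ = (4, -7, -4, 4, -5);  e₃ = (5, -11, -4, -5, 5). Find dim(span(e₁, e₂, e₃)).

dim = 2

Form the matrix with e₁, e₂, e₃ as columns and reduce.
There are 2 pivot columns, so rank = 2.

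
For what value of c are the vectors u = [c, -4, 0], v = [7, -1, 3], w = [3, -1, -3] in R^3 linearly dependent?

Dependence holds iff the 3×3 matrix [u v w] is singular.
Cofactor expansion gives det = 6*c - 120.
Solving 6*c - 120 = 0 yields c = 20.

c = 20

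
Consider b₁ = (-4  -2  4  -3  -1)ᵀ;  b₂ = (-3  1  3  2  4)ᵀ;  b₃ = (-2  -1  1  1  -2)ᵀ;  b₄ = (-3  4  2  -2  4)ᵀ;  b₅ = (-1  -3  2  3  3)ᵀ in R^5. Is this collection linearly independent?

The matrix [b₁|b₂|b₃|b₄|b₅] has determinant -313.
A nonzero determinant means the columns are linearly independent.

linearly independent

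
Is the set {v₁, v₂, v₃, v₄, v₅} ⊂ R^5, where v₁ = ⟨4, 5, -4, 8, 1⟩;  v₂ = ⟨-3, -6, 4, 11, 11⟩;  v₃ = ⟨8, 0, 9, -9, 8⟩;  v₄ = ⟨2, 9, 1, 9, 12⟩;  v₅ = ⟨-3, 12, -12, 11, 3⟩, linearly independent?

linearly independent

Place the vectors as rows of a 5×5 matrix and reduce to echelon form.
The reduction yields 5 nonzero rows, so the rank is 5.
Since rank = 5 (the number of vectors), the set is linearly independent.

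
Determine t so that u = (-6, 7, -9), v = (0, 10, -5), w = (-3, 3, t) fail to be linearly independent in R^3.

Dependence holds iff the 3×3 matrix [u v w] is singular.
Cofactor expansion gives det = -60*t - 255.
Setting this to zero gives t = -17/4.

t = -17/4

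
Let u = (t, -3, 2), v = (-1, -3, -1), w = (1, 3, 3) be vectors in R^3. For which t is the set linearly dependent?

The set is linearly dependent precisely when det[u; v; w] = 0.
Expanding, det = -6*t - 6.
This vanishes exactly when t = -1.

t = -1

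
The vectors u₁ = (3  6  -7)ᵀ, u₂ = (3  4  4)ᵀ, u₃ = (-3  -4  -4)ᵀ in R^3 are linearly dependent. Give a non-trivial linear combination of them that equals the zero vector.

u₂ + u₃ = 0

Write the vectors as columns of a matrix and find a nonzero vector in its null space.
A generator of the null space is (0, 1, 1).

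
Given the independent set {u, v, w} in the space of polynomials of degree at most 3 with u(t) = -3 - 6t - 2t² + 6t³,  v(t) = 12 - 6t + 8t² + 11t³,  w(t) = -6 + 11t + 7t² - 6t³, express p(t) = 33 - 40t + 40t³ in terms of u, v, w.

Work in coordinates with respect to the standard basis {1, t, …, t³}.
Write p = a₁u + … + a₃w and equate components.
The system has the unique solution (a₁, a₂, a₃) = (1, 2, -2).

p = u + 2v - 2w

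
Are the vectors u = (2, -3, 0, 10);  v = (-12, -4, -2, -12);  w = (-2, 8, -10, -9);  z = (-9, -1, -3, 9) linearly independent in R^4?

Place the vectors as rows of a 4×4 matrix and reduce to echelon form.
The reduction yields 4 nonzero rows, so the rank is 4.
Since rank = 4 (the number of vectors), the set is linearly independent.

linearly independent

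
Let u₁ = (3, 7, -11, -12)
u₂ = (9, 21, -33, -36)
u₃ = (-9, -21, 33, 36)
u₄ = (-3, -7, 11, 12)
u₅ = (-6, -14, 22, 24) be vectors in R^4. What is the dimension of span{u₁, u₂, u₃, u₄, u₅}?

Row-reduce the 5×4 matrix with these as rows.
The echelon form has 1 nonzero row, so the rank is 1.
(With 5 elements in a 4-dimensional space the rank is at most 4.)

dim = 1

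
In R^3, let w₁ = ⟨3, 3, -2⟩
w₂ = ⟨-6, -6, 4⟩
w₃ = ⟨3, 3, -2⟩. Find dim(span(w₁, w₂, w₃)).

1

Apply Gaussian elimination to the matrix whose rows are w₁, w₂, w₃.
The echelon form has 1 nonzero row, so the rank is 1.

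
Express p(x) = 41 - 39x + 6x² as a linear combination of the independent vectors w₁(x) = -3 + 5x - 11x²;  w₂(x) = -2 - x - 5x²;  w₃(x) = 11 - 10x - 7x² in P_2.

p = -2w₁ - w₂ + 3w₃

Work in coordinates with respect to the standard basis {1, x, x²}.
Since w₁, w₂, w₃ are independent, the coefficients expressing p are uniquely determined by a linear system.
Row-reducing the augmented matrix gives the unique coefficients (a₁, a₂, a₃) = (-2, -1, 3).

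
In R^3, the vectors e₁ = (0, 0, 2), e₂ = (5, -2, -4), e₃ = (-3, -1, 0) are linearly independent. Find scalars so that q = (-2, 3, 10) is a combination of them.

q = 3e₁ - e₂ - e₃

Write q = c₁e₁ + … + c₃e₃ and equate components.
Back-substitution yields (c₁, c₂, c₃) = (3, -1, -1).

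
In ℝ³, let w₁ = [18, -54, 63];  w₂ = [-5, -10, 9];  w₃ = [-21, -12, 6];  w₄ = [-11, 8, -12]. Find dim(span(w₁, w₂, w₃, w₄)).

2

Apply Gaussian elimination to the matrix whose rows are w₁, w₂, w₃, w₄.
The echelon form has 2 nonzero rows, so the rank is 2.
(With 4 elements in a 3-dimensional space the rank is at most 3.)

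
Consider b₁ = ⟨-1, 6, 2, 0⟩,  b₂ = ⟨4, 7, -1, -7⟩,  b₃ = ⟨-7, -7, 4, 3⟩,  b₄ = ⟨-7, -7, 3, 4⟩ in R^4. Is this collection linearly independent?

Form the 4×4 matrix with these as columns; its determinant is 217.
A nonzero determinant means the columns are linearly independent.

linearly independent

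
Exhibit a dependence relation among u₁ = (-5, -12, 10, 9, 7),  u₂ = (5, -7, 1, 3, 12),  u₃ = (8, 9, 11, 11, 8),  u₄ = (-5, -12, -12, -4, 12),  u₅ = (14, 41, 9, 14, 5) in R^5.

u₁ + 2u₂ - 3u₃ - u₄ + u₅ = 0

Row-reduce the matrix with u₁, u₂, u₃, u₄, u₅ as columns; the null space gives the coefficients.
One solution (up to scaling) is (1, 2, -3, -1, 1).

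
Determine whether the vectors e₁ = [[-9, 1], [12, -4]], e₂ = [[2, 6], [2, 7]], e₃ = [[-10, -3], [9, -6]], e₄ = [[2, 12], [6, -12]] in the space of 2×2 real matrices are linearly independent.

Take coordinates with respect to the standard basis {E₁₁, E₁₂, E₂₁, E₂₂}.
The matrix [e₁|e₂|e₃|e₄] has determinant -1812.
A nonzero determinant means the columns are linearly independent.

linearly independent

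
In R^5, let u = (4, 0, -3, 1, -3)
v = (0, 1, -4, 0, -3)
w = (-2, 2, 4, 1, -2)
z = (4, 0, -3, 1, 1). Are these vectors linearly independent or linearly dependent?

Row-reduce the matrix whose columns are u, v, w, z.
The reduction yields 4 nonzero rows, so the rank is 4.
Since rank = 4 (the number of vectors), the set is linearly independent.

linearly independent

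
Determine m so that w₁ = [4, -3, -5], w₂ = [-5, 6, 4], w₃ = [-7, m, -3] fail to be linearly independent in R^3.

m = 17

Dependence holds iff the 3×3 matrix [w₁ w₂ w₃] is singular.
Expanding, det = 9*m - 153.
This vanishes exactly when m = 17.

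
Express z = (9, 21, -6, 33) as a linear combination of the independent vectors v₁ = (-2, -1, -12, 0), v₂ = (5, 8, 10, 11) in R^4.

z = 3v₁ + 3v₂

Since v₁, v₂ are independent, the coefficients expressing z are uniquely determined by a linear system.
Row-reducing the augmented matrix gives the unique coefficients (α₁, α₂) = (3, 3).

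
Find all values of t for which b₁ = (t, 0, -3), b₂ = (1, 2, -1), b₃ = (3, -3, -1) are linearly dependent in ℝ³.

t = 27/5

Place the vectors as rows of a 3×3 matrix; dependence ⇔ determinant zero.
The determinant works out to 27 - 5*t.
Solving 27 - 5*t = 0 yields t = 27/5.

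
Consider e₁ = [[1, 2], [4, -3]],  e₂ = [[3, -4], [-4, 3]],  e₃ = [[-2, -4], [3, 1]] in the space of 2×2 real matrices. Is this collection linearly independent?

linearly independent

Write each element as a coordinate vector in ℝ⁴ using {E₁₁, E₁₂, E₂₁, E₂₂}.
Place the vectors as rows of a 3×4 matrix and reduce to echelon form.
The reduction yields 3 nonzero rows, so the rank is 3.
Since rank = 3 (the number of vectors), the set is linearly independent.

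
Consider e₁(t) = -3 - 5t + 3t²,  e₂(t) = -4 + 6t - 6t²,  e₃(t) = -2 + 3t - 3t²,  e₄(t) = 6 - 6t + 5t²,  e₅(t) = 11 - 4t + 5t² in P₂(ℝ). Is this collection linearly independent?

linearly dependent

Take coordinates with respect to the standard basis {1, t, t²}.
There are 5 vectors in a 3-dimensional space, so they cannot be linearly independent.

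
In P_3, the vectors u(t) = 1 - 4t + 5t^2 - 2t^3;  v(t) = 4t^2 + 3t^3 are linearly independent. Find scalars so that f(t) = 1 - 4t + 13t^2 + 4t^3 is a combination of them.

f = u + 2v

Identify each element with its coordinate vector in ℝ⁴ via {1, t, …, t^3}.
Write f = a₁u + a₂v and equate components.
Back-substitution yields (a₁, a₂) = (1, 2).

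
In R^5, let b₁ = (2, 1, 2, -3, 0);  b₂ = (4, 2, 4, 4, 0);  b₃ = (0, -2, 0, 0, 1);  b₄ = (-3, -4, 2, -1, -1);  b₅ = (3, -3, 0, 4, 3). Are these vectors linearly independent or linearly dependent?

linearly independent

Row-reduce the matrix whose columns are b₁, b₂, b₃, b₄, b₅.
The reduction yields 5 nonzero rows, so the rank is 5.
Since rank = 5 (the number of vectors), the set is linearly independent.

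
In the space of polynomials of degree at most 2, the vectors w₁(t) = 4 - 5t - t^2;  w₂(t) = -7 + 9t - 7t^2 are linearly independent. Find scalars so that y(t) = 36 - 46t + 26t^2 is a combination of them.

y = 2w₁ - 4w₂

Take coordinate vectors relative to {1, t, t^2}.
Since w₁, w₂ are independent, the coefficients expressing y are uniquely determined by a linear system.
Back-substitution yields (c₁, c₂) = (2, -4).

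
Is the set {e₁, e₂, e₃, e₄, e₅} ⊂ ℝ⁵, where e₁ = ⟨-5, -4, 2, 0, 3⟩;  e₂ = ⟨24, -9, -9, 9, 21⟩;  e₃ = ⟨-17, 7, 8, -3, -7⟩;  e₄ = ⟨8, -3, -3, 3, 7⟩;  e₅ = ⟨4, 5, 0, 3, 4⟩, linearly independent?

One vector is a scalar multiple of another, so the set is dependent.

linearly dependent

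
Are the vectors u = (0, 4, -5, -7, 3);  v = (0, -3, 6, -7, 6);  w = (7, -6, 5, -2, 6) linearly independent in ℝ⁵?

Row-reduce the matrix whose columns are u, v, w.
The reduction yields 3 nonzero rows, so the rank is 3.
Since rank = 3 (the number of vectors), the set is linearly independent.

linearly independent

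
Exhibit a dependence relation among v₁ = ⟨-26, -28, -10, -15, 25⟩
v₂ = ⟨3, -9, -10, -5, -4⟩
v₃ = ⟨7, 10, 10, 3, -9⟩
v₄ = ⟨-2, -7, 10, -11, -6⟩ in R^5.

Write the vectors as columns of a matrix and find a nonzero vector in its null space.
One solution (up to scaling) is (1, 1, 3, -1).

v₁ + v₂ + 3v₃ - v₄ = 0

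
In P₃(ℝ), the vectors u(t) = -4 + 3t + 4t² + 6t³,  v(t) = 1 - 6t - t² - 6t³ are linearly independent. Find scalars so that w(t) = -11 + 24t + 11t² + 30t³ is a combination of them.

Identify each element with its coordinate vector in ℝ⁴ via {1, t, …, t³}.
Solve the system with u, v as columns and w as the right-hand side.
Back-substitution yields (c₁, c₂) = (2, -3).

w = 2u - 3v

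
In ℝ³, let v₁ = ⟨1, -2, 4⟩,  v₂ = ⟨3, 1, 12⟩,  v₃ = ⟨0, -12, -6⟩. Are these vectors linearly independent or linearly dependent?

linearly independent

Form the 3×3 matrix with these as columns; its determinant is -42.
A nonzero determinant means the columns are linearly independent.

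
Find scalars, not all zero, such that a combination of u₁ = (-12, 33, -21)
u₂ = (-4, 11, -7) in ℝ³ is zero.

u₁ - 3u₂ = 0

Write the vectors as columns of a matrix and find a nonzero vector in its null space.
The free variable yields coefficients (1, -3) (any nonzero multiple also works).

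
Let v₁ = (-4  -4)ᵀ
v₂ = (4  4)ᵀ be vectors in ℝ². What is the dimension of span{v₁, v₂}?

1

Put the 2×2 matrix [v₁|v₂] into echelon form.
Exactly 1 pivot survives; hence the rank is 1.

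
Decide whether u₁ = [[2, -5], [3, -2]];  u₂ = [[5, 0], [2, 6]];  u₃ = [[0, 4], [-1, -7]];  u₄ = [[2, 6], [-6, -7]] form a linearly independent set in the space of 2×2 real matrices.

Take coordinates with respect to the standard basis {E₁₁, E₁₂, E₂₁, E₂₂}.
The matrix [u₁|u₂|u₃|u₄] has determinant -1373.
A nonzero determinant means the columns are linearly independent.

linearly independent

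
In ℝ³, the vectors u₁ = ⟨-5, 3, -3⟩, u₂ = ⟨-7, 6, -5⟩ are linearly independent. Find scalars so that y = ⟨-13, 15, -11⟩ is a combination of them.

Write y = c₁u₁ + c₂u₂ and equate components.
Row-reducing the augmented matrix gives the unique coefficients (c₁, c₂) = (-3, 4).

y = -3u₁ + 4u₂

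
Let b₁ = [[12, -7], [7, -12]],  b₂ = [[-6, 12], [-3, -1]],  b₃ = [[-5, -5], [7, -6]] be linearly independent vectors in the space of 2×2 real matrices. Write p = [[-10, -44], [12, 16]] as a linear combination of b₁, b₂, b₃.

p = -2b₁ - 4b₂ + 2b₃

Identify each element with its coordinate vector in ℝ⁴ via {E₁₁, E₁₂, E₂₁, E₂₂}.
Solve the system with b₁, b₂, b₃ as columns and p as the right-hand side.
The system has the unique solution (α₁, α₂, α₃) = (-2, -4, 2).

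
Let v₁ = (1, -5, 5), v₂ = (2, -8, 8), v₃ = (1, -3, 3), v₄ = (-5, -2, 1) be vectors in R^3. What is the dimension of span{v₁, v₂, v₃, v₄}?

dim = 3

Row-reduce the 4×3 matrix with these as rows.
Reduction leaves 3 leading entries, giving rank 3.
(With 4 elements in a 3-dimensional space the rank is at most 3.)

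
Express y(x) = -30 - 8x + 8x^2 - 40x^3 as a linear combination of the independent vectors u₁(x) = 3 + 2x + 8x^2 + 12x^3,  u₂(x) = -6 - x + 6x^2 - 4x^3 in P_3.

y = -2u₁ + 4u₂

Identify each element with its coordinate vector in ℝ⁴ via {1, x, …, x^3}.
Set up the augmented matrix [u₁ | u₂ | y] and row-reduce.
Back-substitution yields (a₁, a₂) = (-2, 4).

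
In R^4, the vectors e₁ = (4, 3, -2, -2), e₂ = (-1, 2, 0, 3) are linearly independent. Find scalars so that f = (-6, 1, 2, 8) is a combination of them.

Write f = a₁e₁ + a₂e₂ and equate components.
The system has the unique solution (a₁, a₂) = (-1, 2).

f = -e₁ + 2e₂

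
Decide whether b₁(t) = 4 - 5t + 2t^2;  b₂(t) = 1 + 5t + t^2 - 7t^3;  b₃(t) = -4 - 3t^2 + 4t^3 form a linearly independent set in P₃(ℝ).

Take coordinates with respect to the standard basis {1, t, …, t^3}.
Row-reduce the matrix whose columns are b₁, b₂, b₃.
The reduction yields 3 nonzero rows, so the rank is 3.
Since rank = 3 (the number of vectors), the set is linearly independent.

linearly independent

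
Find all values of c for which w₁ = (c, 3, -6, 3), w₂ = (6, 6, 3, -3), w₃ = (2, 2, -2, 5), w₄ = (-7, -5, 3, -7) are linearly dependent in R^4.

c = 17

The set is linearly dependent precisely when det[w₁; w₂; w₃; w₄] = 0.
The determinant works out to 459 - 27*c.
Solving 459 - 27*c = 0 yields c = 17.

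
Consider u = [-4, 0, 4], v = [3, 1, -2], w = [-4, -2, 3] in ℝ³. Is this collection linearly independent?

linearly independent

Row-reduce the matrix whose columns are u, v, w.
The reduction yields 3 nonzero rows, so the rank is 3.
Since rank = 3 (the number of vectors), the set is linearly independent.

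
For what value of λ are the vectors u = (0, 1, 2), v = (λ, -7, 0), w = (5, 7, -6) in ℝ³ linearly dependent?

λ = -7/2

Dependence holds iff the 3×3 matrix [u v w] is singular.
The determinant works out to 20*λ + 70.
Solving 20*λ + 70 = 0 yields λ = -7/2.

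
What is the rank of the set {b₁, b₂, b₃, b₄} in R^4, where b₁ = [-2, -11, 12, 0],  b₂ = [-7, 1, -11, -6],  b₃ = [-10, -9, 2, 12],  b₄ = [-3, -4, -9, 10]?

Form the matrix with b₁, b₂, b₃, b₄ as columns and reduce.
There are 4 pivot columns, so rank = 4.

4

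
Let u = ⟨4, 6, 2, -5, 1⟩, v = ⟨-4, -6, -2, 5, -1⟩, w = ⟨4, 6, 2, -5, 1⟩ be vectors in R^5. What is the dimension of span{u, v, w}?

1

Apply Gaussian elimination to the matrix whose rows are u, v, w.
Reduction leaves 1 leading entry, giving rank 1.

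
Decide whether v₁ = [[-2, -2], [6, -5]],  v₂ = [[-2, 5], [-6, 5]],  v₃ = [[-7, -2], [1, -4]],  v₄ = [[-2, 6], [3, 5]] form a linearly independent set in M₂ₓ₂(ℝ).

linearly independent

Take coordinates with respect to the standard basis {E₁₁, E₁₂, E₂₁, E₂₂}.
Row-reduce the matrix whose columns are v₁, v₂, v₃, v₄.
The reduction yields 4 nonzero rows, so the rank is 4.
Since rank = 4 (the number of vectors), the set is linearly independent.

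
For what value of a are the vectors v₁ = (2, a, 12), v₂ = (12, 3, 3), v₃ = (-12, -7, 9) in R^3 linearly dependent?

Dependence holds iff the 3×3 matrix [v₁ v₂ v₃] is singular.
Expanding, det = -144*a - 480.
Solving -144*a - 480 = 0 yields a = -10/3.

a = -10/3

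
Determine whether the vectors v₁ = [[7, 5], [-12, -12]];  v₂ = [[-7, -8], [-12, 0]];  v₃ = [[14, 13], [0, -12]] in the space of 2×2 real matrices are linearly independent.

linearly dependent

Write each element as a coordinate vector in ℝ⁴ using {E₁₁, E₁₂, E₂₁, E₂₂}.
Place the vectors as rows of a 3×4 matrix and reduce to echelon form.
The reduction yields 2 nonzero rows, so the rank is 2.
Since rank 2 < 3, the set is linearly dependent.
Indeed v₁ - v₂ - v₃ = 0.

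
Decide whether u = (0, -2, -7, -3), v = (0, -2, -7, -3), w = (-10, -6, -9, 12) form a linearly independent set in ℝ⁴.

linearly dependent

Two of the vectors are equal, giving an immediate dependence.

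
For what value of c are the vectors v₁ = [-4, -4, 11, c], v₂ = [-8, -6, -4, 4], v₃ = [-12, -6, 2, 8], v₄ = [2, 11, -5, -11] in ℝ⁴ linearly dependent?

The vectors are dependent exactly when the determinant of the matrix with rows v₁, v₂, v₃, v₄ vanishes.
Expanding, det = 7144 - 752*c.
Setting this to zero gives c = 19/2.

c = 19/2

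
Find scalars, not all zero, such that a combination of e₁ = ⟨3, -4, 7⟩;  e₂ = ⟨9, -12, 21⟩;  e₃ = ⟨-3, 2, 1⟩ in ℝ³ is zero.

Solve the homogeneous system with e₁, e₂, e₃ as columns by row-reducing the coefficient matrix.
A generator of the null space is (3, -1, 0).

3e₁ - e₂ = 0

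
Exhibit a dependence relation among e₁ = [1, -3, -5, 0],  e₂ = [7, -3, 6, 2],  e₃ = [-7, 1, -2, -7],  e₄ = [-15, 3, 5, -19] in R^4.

Set up α₁e₁ + … + α₄e₄ = 0 and solve the homogeneous system.
One solution (up to scaling) is (1, -1, -3, 1).

e₁ - e₂ - 3e₃ + e₄ = 0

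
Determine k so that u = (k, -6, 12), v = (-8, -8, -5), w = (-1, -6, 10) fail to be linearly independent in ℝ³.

Dependence holds iff the 3×3 matrix [u v w] is singular.
Expanding, det = -110*k - 30.
Setting this to zero gives k = -3/11.

k = -3/11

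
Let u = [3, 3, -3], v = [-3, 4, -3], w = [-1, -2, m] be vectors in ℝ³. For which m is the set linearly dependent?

m = 13/7

The vectors are dependent exactly when the determinant of the matrix with rows u, v, w vanishes.
Cofactor expansion gives det = 21*m - 39.
Solving 21*m - 39 = 0 yields m = 13/7.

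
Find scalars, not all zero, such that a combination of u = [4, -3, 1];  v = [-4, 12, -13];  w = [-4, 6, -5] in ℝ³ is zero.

Set up α₁u + … + α₃w = 0 and solve the homogeneous system.
A generator of the null space is (2, -1, 3).

2u - v + 3w = 0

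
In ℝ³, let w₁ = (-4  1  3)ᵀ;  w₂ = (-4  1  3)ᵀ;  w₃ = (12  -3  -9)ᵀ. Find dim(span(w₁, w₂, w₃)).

1

Put the 3×3 matrix [w₁|w₂|w₃] into echelon form.
The echelon form has 1 nonzero row, so the rank is 1.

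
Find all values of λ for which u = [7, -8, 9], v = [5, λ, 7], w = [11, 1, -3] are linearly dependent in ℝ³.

The vectors are dependent exactly when the determinant of the matrix with rows u, v, w vanishes.
Expanding, det = -120*λ - 740.
Setting this to zero gives λ = -37/6.

λ = -37/6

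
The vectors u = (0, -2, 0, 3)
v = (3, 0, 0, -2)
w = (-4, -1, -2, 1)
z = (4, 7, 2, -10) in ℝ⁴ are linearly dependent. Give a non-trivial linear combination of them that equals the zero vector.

Row-reduce the matrix with u, v, w, z as columns; the null space gives the coefficients.
A generator of the null space is (3, 0, 1, 1).

3u + w + z = 0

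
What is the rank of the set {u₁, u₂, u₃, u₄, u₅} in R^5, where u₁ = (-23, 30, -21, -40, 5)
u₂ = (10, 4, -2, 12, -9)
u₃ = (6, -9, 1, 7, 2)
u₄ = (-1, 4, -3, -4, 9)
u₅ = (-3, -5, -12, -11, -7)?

4

Put the 5×5 matrix [u₁|u₂|u₃|u₄|u₅] into echelon form.
There are 4 pivot columns, so rank = 4.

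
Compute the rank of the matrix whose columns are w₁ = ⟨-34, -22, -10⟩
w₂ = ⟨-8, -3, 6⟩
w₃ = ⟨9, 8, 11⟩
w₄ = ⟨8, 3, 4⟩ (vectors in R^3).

Form the matrix with w₁, w₂, w₃, w₄ as columns and reduce.
The echelon form has 3 nonzero rows, so the rank is 3.
(With 4 elements in a 3-dimensional space the rank is at most 3.)

3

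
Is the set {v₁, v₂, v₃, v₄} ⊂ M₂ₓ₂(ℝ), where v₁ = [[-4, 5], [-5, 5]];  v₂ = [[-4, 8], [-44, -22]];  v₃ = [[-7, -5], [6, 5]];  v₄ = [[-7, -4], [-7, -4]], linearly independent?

linearly dependent

Take coordinates with respect to the standard basis {E₁₁, E₁₂, E₂₁, E₂₂}.
Row-reduce the matrix whose columns are v₁, v₂, v₃, v₄.
The reduction yields 3 nonzero rows, so the rank is 3.
Since rank 3 < 4, the set is linearly dependent.
Indeed v₁ - v₂ - 3v₃ + 3v₄ = 0.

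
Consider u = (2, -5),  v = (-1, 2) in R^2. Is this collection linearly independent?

linearly independent

Place the vectors as rows of a 2×2 matrix and reduce to echelon form.
The reduction yields 2 nonzero rows, so the rank is 2.
Since rank = 2 (the number of vectors), the set is linearly independent.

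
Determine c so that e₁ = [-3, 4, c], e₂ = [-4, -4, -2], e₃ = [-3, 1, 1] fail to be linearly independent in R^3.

c = 23/8

The set is linearly dependent precisely when det[e₁; e₂; e₃] = 0.
The determinant works out to 46 - 16*c.
Solving 46 - 16*c = 0 yields c = 23/8.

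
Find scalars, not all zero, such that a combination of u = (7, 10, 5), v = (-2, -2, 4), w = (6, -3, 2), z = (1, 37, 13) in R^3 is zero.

Set up α₁u + … + α₄z = 0 and solve the homogeneous system.
The free variable yields coefficients (3, 1, -3, -1) (any nonzero multiple also works).

3u + v - 3w - z = 0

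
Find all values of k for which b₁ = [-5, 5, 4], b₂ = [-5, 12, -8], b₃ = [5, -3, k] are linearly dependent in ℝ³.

The set is linearly dependent precisely when det[b₁; b₂; b₃] = 0.
Cofactor expansion gives det = -35*k - 260.
Solving -35*k - 260 = 0 yields k = -52/7.

k = -52/7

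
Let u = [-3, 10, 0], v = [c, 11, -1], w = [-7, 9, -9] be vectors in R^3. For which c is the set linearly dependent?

Place the vectors as rows of a 3×3 matrix; dependence ⇔ determinant zero.
Expanding, det = 90*c + 340.
Solving 90*c + 340 = 0 yields c = -34/9.

c = -34/9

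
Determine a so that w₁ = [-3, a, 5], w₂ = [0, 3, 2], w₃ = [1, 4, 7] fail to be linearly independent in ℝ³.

a = 27

The set is linearly dependent precisely when det[w₁; w₂; w₃] = 0.
Expanding, det = 2*a - 54.
This vanishes exactly when a = 27.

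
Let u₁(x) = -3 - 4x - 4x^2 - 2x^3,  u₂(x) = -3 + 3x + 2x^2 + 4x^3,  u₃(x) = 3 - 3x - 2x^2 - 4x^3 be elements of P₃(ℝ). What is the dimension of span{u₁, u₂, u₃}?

2

Pass to coordinate vectors with respect to the basis {1, x, …, x^3}.
Put the 4×3 matrix [u₁|u₂|u₃] into echelon form.
Reduction leaves 2 leading entries, giving rank 2.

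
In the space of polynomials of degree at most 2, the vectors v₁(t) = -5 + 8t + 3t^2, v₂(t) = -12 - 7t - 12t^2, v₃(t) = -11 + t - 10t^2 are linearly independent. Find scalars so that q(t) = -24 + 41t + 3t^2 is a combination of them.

q = 3v₁ - 2v₂ + 3v₃

Identify each element with its coordinate vector in ℝ³ via {1, t, t^2}.
Solve the system with v₁, v₂, v₃ as columns and q as the right-hand side.
The system has the unique solution (a₁, a₂, a₃) = (3, -2, 3).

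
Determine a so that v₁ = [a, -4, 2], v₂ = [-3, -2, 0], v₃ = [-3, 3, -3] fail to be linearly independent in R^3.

a = -1

Dependence holds iff the 3×3 matrix [v₁ v₂ v₃] is singular.
The determinant works out to 6*a + 6.
Setting this to zero gives a = -1.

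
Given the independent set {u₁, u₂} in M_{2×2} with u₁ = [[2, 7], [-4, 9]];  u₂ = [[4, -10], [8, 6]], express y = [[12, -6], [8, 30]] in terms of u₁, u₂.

Work in coordinates with respect to the standard basis {E₁₁, E₁₂, E₂₁, E₂₂}.
Set up the augmented matrix [u₁ | u₂ | y] and row-reduce.
The system has the unique solution (α₁, α₂) = (2, 2).

y = 2u₁ + 2u₂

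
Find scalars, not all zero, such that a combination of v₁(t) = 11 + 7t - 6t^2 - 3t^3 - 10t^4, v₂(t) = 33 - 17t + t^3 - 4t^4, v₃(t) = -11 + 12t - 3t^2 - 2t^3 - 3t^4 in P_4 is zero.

v₁ - v₂ - 2v₃ = 0

Take coordinates with respect to {1, t, …, t^4}.
Solve the homogeneous system with v₁, v₂, v₃ as columns by row-reducing the coefficient matrix.
One solution (up to scaling) is (1, -1, -2).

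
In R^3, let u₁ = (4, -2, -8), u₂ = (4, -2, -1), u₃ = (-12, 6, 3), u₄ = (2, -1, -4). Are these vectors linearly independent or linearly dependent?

linearly dependent

There are 4 vectors in a 3-dimensional space, so they cannot be linearly independent.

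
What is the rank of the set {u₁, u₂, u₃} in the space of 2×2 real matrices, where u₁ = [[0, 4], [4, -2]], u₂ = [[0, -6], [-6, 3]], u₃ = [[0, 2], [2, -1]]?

1

Represent each element by its coordinate vector in ℝ⁴.
Put the 4×3 matrix [u₁|u₂|u₃] into echelon form.
Reduction leaves 1 leading entry, giving rank 1.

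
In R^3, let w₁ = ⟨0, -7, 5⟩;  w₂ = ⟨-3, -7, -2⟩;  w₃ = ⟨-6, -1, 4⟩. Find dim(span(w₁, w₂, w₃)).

3

Apply Gaussian elimination to the matrix whose rows are w₁, w₂, w₃.
Exactly 3 pivots survive; hence the rank is 3.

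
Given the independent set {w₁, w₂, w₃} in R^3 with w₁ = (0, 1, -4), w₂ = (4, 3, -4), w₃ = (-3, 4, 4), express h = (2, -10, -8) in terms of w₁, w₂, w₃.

h = w₁ - w₂ - 2w₃

Since w₁, w₂, w₃ are independent, the coefficients expressing h are uniquely determined by a linear system.
Row-reducing the augmented matrix gives the unique coefficients (α₁, α₂, α₃) = (1, -1, -2).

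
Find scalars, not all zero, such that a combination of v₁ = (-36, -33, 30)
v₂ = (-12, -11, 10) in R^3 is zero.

v₁ - 3v₂ = 0

Solve the homogeneous system with v₁, v₂ as columns by row-reducing the coefficient matrix.
The free variable yields coefficients (1, -3) (any nonzero multiple also works).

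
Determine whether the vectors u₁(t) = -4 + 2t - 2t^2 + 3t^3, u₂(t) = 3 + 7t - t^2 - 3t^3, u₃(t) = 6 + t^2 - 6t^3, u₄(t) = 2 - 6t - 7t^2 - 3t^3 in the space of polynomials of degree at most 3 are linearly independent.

linearly independent

Write each element as a coordinate vector in ℝ⁴ using {1, t, …, t^3}.
Form the 4×4 matrix with these as columns; its determinant is 324.
A nonzero determinant means the columns are linearly independent.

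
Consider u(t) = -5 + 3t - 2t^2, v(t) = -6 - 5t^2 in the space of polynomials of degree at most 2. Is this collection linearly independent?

Write each element as a coordinate vector in ℝ³ using {1, t, t^2}.
Row-reduce the matrix whose columns are u, v.
The reduction yields 2 nonzero rows, so the rank is 2.
Since rank = 2 (the number of vectors), the set is linearly independent.

linearly independent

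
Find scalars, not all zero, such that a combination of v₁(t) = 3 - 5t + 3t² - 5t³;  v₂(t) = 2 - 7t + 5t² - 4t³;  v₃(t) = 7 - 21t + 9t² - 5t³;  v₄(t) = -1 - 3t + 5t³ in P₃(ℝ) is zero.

3v₁ - v₃ + 2v₄ = 0

Pass to coordinate vectors relative to the basis {1, t, …, t³}.
Solve the homogeneous system with v₁, v₂, v₃, v₄ as columns by row-reducing the coefficient matrix.
One solution (up to scaling) is (3, 0, -1, 2).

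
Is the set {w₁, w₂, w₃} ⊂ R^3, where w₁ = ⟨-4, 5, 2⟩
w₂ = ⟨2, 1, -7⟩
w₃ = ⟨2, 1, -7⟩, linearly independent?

Two of the vectors are equal, giving an immediate dependence.

linearly dependent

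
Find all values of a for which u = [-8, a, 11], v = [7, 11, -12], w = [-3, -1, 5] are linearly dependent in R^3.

a = 58

The vectors are dependent exactly when the determinant of the matrix with rows u, v, w vanishes.
Expanding, det = a - 58.
Setting this to zero gives a = 58.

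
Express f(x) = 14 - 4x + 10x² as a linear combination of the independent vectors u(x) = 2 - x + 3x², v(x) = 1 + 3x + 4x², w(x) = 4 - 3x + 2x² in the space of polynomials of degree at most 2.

f = -2u + 2v + 4w

Work in coordinates with respect to the standard basis {1, x, x²}.
Since u, v, w are independent, the coefficients expressing f are uniquely determined by a linear system.
The system has the unique solution (α₁, α₂, α₃) = (-2, 2, 4).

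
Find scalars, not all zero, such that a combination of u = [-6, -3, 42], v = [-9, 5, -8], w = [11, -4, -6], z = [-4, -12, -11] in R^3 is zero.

Solve the homogeneous system with u, v, w, z as columns by row-reducing the coefficient matrix.
One solution (up to scaling) is (1, 3, 3, 0).

u + 3v + 3w = 0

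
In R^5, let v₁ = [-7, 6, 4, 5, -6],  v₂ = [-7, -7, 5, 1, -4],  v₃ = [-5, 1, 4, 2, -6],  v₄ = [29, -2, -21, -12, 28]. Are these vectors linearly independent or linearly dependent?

Place the vectors as rows of a 4×5 matrix and reduce to echelon form.
The reduction yields 3 nonzero rows, so the rank is 3.
Since rank 3 < 4, the set is linearly dependent.

linearly dependent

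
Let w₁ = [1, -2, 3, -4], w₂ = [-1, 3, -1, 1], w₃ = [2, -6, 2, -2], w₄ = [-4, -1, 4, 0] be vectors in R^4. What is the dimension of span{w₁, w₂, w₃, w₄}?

dim = 3

Row-reduce the 4×4 matrix with these as rows.
The echelon form has 3 nonzero rows, so the rank is 3.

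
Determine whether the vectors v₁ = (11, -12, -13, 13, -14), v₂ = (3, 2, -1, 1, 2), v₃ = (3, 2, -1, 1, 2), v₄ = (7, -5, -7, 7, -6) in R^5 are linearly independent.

linearly dependent

Row-reduce the matrix whose columns are v₁, v₂, v₃, v₄.
The reduction yields 2 nonzero rows, so the rank is 2.
Since rank 2 < 4, the set is linearly dependent.
Indeed v₂ - v₃ = 0.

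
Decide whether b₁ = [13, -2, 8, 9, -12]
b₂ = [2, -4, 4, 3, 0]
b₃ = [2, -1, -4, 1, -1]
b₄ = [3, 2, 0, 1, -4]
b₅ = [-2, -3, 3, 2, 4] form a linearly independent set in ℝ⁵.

Place the vectors as rows of a 5×5 matrix and reduce to echelon form.
The reduction yields 4 nonzero rows, so the rank is 4.
Since rank 4 < 5, the set is linearly dependent.

linearly dependent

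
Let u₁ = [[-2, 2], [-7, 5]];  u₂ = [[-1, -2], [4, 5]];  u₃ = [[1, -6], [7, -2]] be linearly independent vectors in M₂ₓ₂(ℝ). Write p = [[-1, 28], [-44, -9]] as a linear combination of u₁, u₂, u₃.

Work in coordinates with respect to the standard basis {E₁₁, E₁₂, E₂₁, E₂₂}.
Since u₁, u₂, u₃ are independent, the coefficients expressing p are uniquely determined by a linear system.
Row-reducing the augmented matrix gives the unique coefficients (c₁, c₂, c₃) = (1, -4, -3).

p = u₁ - 4u₂ - 3u₃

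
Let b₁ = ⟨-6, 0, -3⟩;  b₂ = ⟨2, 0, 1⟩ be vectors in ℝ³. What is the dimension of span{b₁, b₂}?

Apply Gaussian elimination to the matrix whose rows are b₁, b₂.
Exactly 1 pivot survives; hence the rank is 1.

dim = 1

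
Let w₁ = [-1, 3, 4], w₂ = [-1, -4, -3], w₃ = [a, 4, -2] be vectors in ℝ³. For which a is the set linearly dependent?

The set is linearly dependent precisely when det[w₁; w₂; w₃] = 0.
The determinant works out to 7*a - 42.
This vanishes exactly when a = 6.

a = 6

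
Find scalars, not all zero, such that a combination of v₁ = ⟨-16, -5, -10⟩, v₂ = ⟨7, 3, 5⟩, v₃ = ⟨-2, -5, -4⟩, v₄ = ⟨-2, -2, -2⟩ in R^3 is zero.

v₁ + 2v₂ + v₃ - 2v₄ = 0

Solve the homogeneous system with v₁, v₂, v₃, v₄ as columns by row-reducing the coefficient matrix.
A generator of the null space is (1, 2, 1, -2).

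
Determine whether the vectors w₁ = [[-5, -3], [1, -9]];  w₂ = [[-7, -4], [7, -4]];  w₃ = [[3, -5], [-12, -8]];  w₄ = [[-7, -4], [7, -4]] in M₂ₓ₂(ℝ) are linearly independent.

Write each element as a coordinate vector in ℝ⁴ using {E₁₁, E₁₂, E₂₁, E₂₂}.
Two of the vectors are equal, giving an immediate dependence.

linearly dependent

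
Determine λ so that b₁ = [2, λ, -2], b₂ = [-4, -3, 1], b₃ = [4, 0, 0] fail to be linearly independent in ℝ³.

Dependence holds iff the 3×3 matrix [b₁ b₂ b₃] is singular.
Cofactor expansion gives det = 4*λ - 24.
This vanishes exactly when λ = 6.

λ = 6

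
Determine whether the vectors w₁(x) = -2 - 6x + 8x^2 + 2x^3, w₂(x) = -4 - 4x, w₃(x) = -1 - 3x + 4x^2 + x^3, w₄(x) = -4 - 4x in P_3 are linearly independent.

linearly dependent

Write each element as a coordinate vector in ℝ⁴ using {1, x, …, x^3}.
Two of the vectors are equal, giving an immediate dependence.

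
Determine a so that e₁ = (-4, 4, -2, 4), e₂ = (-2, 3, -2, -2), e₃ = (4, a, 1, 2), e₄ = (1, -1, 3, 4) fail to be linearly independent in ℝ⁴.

The set is linearly dependent precisely when det[e₁; e₂; e₃; e₄] = 0.
The determinant works out to 20*a + 160.
Solving 20*a + 160 = 0 yields a = -8.

a = -8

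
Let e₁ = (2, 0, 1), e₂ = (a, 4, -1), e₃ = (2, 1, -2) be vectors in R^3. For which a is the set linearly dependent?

a = 22

The vectors are dependent exactly when the determinant of the matrix with rows e₁, e₂, e₃ vanishes.
The determinant works out to a - 22.
This vanishes exactly when a = 22.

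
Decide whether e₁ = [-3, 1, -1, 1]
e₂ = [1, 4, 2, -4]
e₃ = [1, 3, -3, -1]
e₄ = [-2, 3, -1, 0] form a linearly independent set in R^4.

Place the vectors as rows of a 4×4 matrix and reduce to echelon form.
The reduction yields 4 nonzero rows, so the rank is 4.
Since rank = 4 (the number of vectors), the set is linearly independent.

linearly independent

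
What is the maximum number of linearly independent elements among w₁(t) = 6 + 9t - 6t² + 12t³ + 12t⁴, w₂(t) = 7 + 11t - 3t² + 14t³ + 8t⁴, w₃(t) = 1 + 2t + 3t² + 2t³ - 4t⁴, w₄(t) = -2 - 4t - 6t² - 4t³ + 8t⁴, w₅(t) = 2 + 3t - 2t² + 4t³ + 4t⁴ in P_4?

Pass to coordinate vectors with respect to the basis {1, t, …, t⁴}.
Put the 5×5 matrix [w₁|w₂|w₃|w₄|w₅] into echelon form.
Exactly 2 pivots survive; hence the rank is 2.

2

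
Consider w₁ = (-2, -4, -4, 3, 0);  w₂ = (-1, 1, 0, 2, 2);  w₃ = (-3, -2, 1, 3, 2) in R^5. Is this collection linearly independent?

linearly independent

Row-reduce the matrix whose columns are w₁, w₂, w₃.
The reduction yields 3 nonzero rows, so the rank is 3.
Since rank = 3 (the number of vectors), the set is linearly independent.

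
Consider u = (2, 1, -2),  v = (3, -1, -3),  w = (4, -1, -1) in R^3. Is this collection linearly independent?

linearly independent

Form the 3×3 matrix with these as columns; its determinant is -15.
A nonzero determinant means the columns are linearly independent.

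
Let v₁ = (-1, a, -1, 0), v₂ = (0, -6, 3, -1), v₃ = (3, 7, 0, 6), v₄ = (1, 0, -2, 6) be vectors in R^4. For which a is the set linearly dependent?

Dependence holds iff the 4×4 matrix [v₁ v₂ v₃ v₄] is singular.
Cofactor expansion gives det = 30*a + 105.
This vanishes exactly when a = -7/2.

a = -7/2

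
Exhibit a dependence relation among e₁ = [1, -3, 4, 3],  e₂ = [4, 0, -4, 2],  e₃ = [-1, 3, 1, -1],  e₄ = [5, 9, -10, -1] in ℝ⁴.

e₁ - 2e₂ - 2e₃ + e₄ = 0

Write the vectors as columns of a matrix and find a nonzero vector in its null space.
A generator of the null space is (1, -2, -2, 1).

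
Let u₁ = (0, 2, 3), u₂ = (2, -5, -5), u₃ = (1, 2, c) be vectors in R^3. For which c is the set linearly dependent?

Place the vectors as rows of a 3×3 matrix; dependence ⇔ determinant zero.
Cofactor expansion gives det = 17 - 4*c.
Solving 17 - 4*c = 0 yields c = 17/4.

c = 17/4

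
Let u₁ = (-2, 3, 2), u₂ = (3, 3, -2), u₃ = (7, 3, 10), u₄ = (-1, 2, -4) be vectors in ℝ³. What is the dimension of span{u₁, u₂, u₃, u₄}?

Form the matrix with u₁, u₂, u₃, u₄ as columns and reduce.
Exactly 3 pivots survive; hence the rank is 3.
(With 4 elements in a 3-dimensional space the rank is at most 3.)

dim = 3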